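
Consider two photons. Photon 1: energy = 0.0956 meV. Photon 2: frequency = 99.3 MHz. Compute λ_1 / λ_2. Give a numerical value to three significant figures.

λ_1 = 0.01297 m (from energy = 0.0956 meV, via λ = hc/E).
λ_2 = 3.019 m (from frequency = 99.3 MHz, via λ = c/f).
Ratio = 0.01297 / 3.019 = 4.30e-3.

4.30e-3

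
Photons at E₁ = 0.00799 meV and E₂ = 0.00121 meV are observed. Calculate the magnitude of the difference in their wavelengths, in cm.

Using λ = hc/E: λ₁ = 0.1552 m, λ₂ = 1.025 m.
|Δλ| = |0.1552 − 1.025| = 0.869 m = 86.9 cm.

86.9 cm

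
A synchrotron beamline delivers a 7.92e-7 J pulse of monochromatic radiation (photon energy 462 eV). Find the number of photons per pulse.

1.07e10 photons

Per-photon energy: E = 7.402e-17 J (from energy = 462 eV).
N = E_total / E_photon = 7.92e-7 J / 7.402e-17 J = 1.07e10.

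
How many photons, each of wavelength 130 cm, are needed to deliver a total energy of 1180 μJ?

7.72 × 10^21 photons

Per-photon energy: E = 1.528 × 10^-25 J (from wavelength = 130 cm).
N = E_total / E_photon = 0.00118 J / 1.528 × 10^-25 J = 7.72 × 10^21.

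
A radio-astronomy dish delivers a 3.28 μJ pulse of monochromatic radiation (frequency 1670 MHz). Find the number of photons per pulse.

2.96 × 10^18 photons

Per-photon energy: E = 1.107 × 10^-24 J (from frequency = 1670 MHz).
N = E_total / E_photon = 3.28 × 10^-6 J / 1.107 × 10^-24 J = 2.96 × 10^18.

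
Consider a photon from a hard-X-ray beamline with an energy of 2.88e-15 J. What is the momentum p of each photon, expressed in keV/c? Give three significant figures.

18.0 keV/c

Use c = 2.99792458e8 m/s, 1 eV = 1.602176634e-19 J.
For a photon p = E/c, so p = 9.607e-24 kg·m/s.
Converting to keV/c: p = 17.98 keV/c ≈ 18.0 keV/c.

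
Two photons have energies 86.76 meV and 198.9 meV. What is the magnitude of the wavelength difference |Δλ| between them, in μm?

Using λ = hc/E: λ₁ = 1.4290e-5 m, λ₂ = 6.2335e-6 m.
|Δλ| = |1.4290e-5 − 6.2335e-6| = 8.06e-6 m = 8.06 μm.

8.06 μm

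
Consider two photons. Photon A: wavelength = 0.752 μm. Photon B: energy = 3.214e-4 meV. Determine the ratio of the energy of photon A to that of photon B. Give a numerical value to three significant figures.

5.13e6

E_A = 2.642e-19 J (from wavelength = 0.752 μm, via E = hc/λ).
E_B = 5.149e-26 J (from energy = 3.214e-4 meV, via E given directly).
Ratio = 2.642e-19 / 5.149e-26 = 5.13e6.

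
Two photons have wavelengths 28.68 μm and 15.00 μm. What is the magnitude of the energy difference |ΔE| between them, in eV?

0.0394 eV

Using E = hc/λ: E₁ = 6.9262e-21 J, E₂ = 1.3243e-20 J.
|ΔE| = |6.9262e-21 − 1.3243e-20| = 6.32e-21 J = 0.0394 eV.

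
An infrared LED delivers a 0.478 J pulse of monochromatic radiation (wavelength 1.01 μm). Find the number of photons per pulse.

2.43 × 10^18 photons

Per-photon energy: E = 1.967 × 10^-19 J (from wavelength = 1.01 μm).
N = E_total / E_photon = 0.478 J / 1.967 × 10^-19 J = 2.43 × 10^18.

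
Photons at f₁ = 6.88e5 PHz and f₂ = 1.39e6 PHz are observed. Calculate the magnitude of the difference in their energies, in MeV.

Using E = hf: E₁ = 4.559e-13 J, E₂ = 9.210e-13 J.
|ΔE| = |4.559e-13 − 9.210e-13| = 4.65e-13 J = 2.90 MeV.

2.90 MeV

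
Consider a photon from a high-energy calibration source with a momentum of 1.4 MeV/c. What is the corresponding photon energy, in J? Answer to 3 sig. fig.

Use c = 2.99792458 × 10^8 m/s, 1 eV = 1.602176634 × 10^-19 J.
In SI units: p = 1.4 MeV/c = 7.4820 × 10^-22 kg·m/s.
The photon relation is E = pc, giving E = 2.243 × 10^-13 J.
So E ≈ 2.24 × 10^-13 J.

2.24 × 10^-13 J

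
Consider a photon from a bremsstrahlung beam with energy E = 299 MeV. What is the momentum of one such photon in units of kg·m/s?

1.60e-19 kg·m/s

In SI units: E = 299 MeV = 4.7905e-11 J.
Since p = E/c for a photon, p = 1.598e-19 kg·m/s.
So p ≈ 1.60e-19 kg·m/s.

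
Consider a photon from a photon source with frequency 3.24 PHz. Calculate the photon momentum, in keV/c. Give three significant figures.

0.0134 keV/c

(h = 6.62607015e-34 J·s, c = 2.99792458e8 m/s, 1 eV = 1.602176634e-19 J.)
Convert to SI: f = 3.24 PHz = 3.24e15 Hz.
For a photon p = hf/c, so p = 7.161e-27 kg·m/s.
Converting to keV/c: p = 0.01340 keV/c ≈ 0.0134 keV/c.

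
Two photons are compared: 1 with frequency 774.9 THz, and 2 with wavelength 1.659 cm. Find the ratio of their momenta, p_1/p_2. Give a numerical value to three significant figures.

4.29e4

p_1 = 1.713e-27 kg·m/s (from frequency = 774.9 THz, via p = hf/c).
p_2 = 3.994e-32 kg·m/s (from wavelength = 1.659 cm, via p = h/λ).
Ratio = 1.713e-27 / 3.994e-32 = 4.29e4.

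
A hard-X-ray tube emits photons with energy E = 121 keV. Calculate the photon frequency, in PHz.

Use h = 6.62607015 × 10^-34 J·s, 1 eV = 1.602176634 × 10^-19 J.
Convert to SI: E = 121 keV = 1.9386 × 10^-14 J.
Since f = E/h for a photon, f = 2.926 × 10^19 Hz.
Converting to PHz: f = 29260 PHz ≈ 2.93 × 10^4 PHz.

2.93 × 10^4 PHz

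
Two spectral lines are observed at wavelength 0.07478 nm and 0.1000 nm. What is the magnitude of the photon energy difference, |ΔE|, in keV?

4.18 keV

Using E = hc/λ: E₁ = 2.6564e-15 J, E₂ = 1.9864e-15 J.
|ΔE| = |2.6564e-15 − 1.9864e-15| = 6.70e-16 J = 4.18 keV.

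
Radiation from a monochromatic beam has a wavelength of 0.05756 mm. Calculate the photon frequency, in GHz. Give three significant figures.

5210 GHz

Take c = 2.99792458e8 m/s.
In SI units: λ = 0.05756 mm = 5.756e-5 m.
Apply f = c/λ: f = 5.208e12 Hz.
Converting to GHz: f = 5208 GHz ≈ 5210 GHz.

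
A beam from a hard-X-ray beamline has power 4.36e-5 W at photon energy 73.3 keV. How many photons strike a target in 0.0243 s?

9.02e7 photons

Total energy: E_total = P·t = 4.36e-5 × 0.0243 = 1.059e-6 J.
Per-photon energy: E = 1.174e-14 J.
N = E_total / E_photon = 9.02e7.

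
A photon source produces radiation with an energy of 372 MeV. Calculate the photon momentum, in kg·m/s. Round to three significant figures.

1.99 × 10^-19 kg·m/s

Convert to SI: E = 372 MeV = 5.9601 × 10^-11 J.
Apply p = E/c: p = 1.988 × 10^-19 kg·m/s.
So p ≈ 1.99 × 10^-19 kg·m/s.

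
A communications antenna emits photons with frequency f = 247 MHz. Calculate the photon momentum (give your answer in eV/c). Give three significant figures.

1.02 × 10^-6 eV/c

Convert to SI: f = 247 MHz = 2.47 × 10^8 Hz.
Apply p = hf/c: p = 5.459 × 10^-34 kg·m/s.
Converting to eV/c: p = 1.022 × 10^-6 eV/c ≈ 1.02 × 10^-6 eV/c.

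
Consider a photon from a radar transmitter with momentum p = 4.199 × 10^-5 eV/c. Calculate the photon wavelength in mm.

29.5 mm

Take h = 6.62607015 × 10^-34 J·s, c = 2.99792458 × 10^8 m/s, 1 eV = 1.602176634 × 10^-19 J.
In SI units: p = 4.199 × 10^-5 eV/c = 2.2441 × 10^-32 kg·m/s.
Since λ = h/p for a photon, λ = 0.02953 m.
Converting to mm: λ = 29.53 mm ≈ 29.5 mm.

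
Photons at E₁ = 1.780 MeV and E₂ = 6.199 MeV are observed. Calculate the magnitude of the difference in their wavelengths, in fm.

497 fm

Using λ = hc/E: λ₁ = 6.9654e-13 m, λ₂ = 2.0001e-13 m.
|Δλ| = |6.9654e-13 − 2.0001e-13| = 4.97e-13 m = 497 fm.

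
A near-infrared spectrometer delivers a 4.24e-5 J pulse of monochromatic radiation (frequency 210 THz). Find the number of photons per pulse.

3.05e14 photons

Per-photon energy: E = 1.391e-19 J (from frequency = 210 THz).
N = E_total / E_photon = 4.24e-5 J / 1.391e-19 J = 3.05e14.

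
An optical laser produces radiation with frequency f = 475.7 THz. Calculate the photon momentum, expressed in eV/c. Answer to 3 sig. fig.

1.97 eV/c

Use h = 6.62607015e-34 J·s, c = 2.99792458e8 m/s, 1 eV = 1.602176634e-19 J.
First convert: f = 475.7 THz = 4.757e14 Hz.
The photon relation is p = hf/c, giving p = 1.051e-27 kg·m/s.
Converting to eV/c: p = 1.967 eV/c ≈ 1.97 eV/c.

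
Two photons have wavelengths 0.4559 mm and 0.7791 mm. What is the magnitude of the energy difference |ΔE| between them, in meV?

Using E = hc/λ: E₁ = 4.3572 × 10^-22 J, E₂ = 2.5497 × 10^-22 J.
|ΔE| = |4.3572 × 10^-22 − 2.5497 × 10^-22| = 1.81 × 10^-22 J = 1.13 meV.

1.13 meV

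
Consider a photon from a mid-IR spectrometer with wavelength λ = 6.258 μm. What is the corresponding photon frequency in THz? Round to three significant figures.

47.9 THz

In SI units: λ = 6.258 μm = 6.258 × 10^-6 m.
The photon relation is f = c/λ, giving f = 4.791 × 10^13 Hz.
Converting to THz: f = 47.91 THz ≈ 47.9 THz.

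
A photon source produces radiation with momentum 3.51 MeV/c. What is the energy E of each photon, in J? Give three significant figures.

5.62e-13 J

(c = 2.99792458e8 m/s, 1 eV = 1.602176634e-19 J.)
In SI units: p = 3.51 MeV/c = 1.8758e-21 kg·m/s.
Since E = pc for a photon, E = 5.624e-13 J.
So E ≈ 5.62e-13 J.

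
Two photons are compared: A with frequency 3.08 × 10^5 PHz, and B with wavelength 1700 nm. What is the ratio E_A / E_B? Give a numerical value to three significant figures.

E_A = 2.041 × 10^-13 J (from frequency = 3.08 × 10^5 PHz, via E = hf).
E_B = 1.168 × 10^-19 J (from wavelength = 1700 nm, via E = hc/λ).
Ratio = 2.041 × 10^-13 / 1.168 × 10^-19 = 1.75 × 10^6.

1.75 × 10^6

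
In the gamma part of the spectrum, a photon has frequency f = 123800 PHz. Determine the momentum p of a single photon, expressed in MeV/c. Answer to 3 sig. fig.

0.512 MeV/c

Use h = 6.62607015 × 10^-34 J·s, c = 2.99792458 × 10^8 m/s, 1 eV = 1.602176634 × 10^-19 J.
In SI units: f = 123800 PHz = 1.238 × 10^20 Hz.
Apply p = hf/c: p = 2.736 × 10^-22 kg·m/s.
Converting to MeV/c: p = 0.5120 MeV/c ≈ 0.512 MeV/c.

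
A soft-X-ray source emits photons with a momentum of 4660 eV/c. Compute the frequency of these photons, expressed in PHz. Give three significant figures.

First convert: p = 4660 eV/c = 2.4904e-24 kg·m/s.
For a photon f = pc/h, so f = 1.127e18 Hz.
Converting to PHz: f = 1127 PHz ≈ 1130 PHz.

1130 PHz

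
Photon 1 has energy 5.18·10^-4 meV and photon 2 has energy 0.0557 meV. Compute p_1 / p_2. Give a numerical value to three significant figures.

9.30·10^-3

p_1 = 2.768·10^-34 kg·m/s (from energy = 5.18·10^-4 meV, via p = E/c).
p_2 = 2.977·10^-32 kg·m/s (from energy = 0.0557 meV, via p = E/c).
Ratio = 2.768·10^-34 / 2.977·10^-32 = 9.30·10^-3.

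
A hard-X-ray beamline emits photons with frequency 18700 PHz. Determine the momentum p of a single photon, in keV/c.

77.3 keV/c

Convert to SI: f = 18700 PHz = 1.87e19 Hz.
Since p = hf/c for a photon, p = 4.133e-23 kg·m/s.
Converting to keV/c: p = 77.34 keV/c ≈ 77.3 keV/c.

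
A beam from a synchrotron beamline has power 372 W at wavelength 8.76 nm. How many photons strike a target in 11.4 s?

1.87 × 10^20 photons

Total energy: E_total = P·t = 372 × 11.4 = 4241 J.
Per-photon energy: E = 2.268 × 10^-17 J.
N = E_total / E_photon = 1.87 × 10^20.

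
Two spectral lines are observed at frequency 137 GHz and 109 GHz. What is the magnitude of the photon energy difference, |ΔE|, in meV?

Using E = hf: E₁ = 9.078 × 10^-23 J, E₂ = 7.222 × 10^-23 J.
|ΔE| = |9.078 × 10^-23 − 7.222 × 10^-23| = 1.86 × 10^-23 J = 0.116 meV.

0.116 meV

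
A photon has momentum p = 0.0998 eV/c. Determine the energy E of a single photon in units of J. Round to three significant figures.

In SI units: p = 0.0998 eV/c = 5.3336·10^-29 kg·m/s.
Apply E = pc: E = 1.599·10^-20 J.
So E ≈ 1.60·10^-20 J.

1.60·10^-20 J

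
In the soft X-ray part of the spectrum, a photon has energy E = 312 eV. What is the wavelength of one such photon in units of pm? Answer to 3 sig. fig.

3970 pm

First convert: E = 312 eV = 4.9988 × 10^-17 J.
The photon relation is λ = hc/E, giving λ = 3.974 × 10^-9 m.
Converting to pm: λ = 3974 pm ≈ 3970 pm.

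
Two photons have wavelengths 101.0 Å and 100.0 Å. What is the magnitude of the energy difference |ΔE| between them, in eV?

1.23 eV

Using E = hc/λ: E₁ = 1.9668·10^-17 J, E₂ = 1.9864·10^-17 J.
|ΔE| = |1.9668·10^-17 − 1.9864·10^-17| = 1.97·10^-19 J = 1.23 eV.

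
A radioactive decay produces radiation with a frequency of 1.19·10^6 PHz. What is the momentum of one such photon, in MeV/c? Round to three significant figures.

4.92 MeV/c

Use h = 6.62607015·10^-34 J·s, c = 2.99792458·10^8 m/s, 1 eV = 1.602176634·10^-19 J.
First convert: f = 1.19·10^6 PHz = 1.19·10^21 Hz.
The photon relation is p = hf/c, giving p = 2.630·10^-21 kg·m/s.
Converting to MeV/c: p = 4.921 MeV/c ≈ 4.92 MeV/c.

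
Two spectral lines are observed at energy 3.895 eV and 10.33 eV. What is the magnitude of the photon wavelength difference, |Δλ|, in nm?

198 nm

Using λ = hc/E: λ₁ = 3.1832·10^-7 m, λ₂ = 1.2002·10^-7 m.
|Δλ| = |3.1832·10^-7 − 1.2002·10^-7| = 1.98·10^-7 m = 198 nm.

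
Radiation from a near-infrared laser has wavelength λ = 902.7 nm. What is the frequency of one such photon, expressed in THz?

In SI units: λ = 902.7 nm = 9.027 × 10^-7 m.
For a photon f = c/λ, so f = 3.321 × 10^14 Hz.
Converting to THz: f = 332.1 THz ≈ 332 THz.

332 THz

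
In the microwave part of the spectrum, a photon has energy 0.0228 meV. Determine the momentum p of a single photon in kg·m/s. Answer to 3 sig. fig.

1.22e-32 kg·m/s

In SI units: E = 0.0228 meV = 3.6530e-24 J.
For a photon p = E/c, so p = 1.218e-32 kg·m/s.
So p ≈ 1.22e-32 kg·m/s.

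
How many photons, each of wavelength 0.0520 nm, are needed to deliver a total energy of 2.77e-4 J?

Per-photon energy: E = 3.820e-15 J (from wavelength = 0.0520 nm).
N = E_total / E_photon = 2.77e-4 J / 3.820e-15 J = 7.25e10.

7.25e10 photons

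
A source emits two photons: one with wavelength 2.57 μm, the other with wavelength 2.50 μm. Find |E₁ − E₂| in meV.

13.5 meV

Using E = hc/λ: E₁ = 7.729e-20 J, E₂ = 7.946e-20 J.
|ΔE| = |7.729e-20 − 7.946e-20| = 2.16e-21 J = 13.5 meV.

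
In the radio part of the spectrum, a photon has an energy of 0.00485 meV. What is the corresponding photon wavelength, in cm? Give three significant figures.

25.6 cm

In SI units: E = 0.00485 meV = 7.7706·10^-25 J.
Apply λ = hc/E: λ = 0.2556 m.
Converting to cm: λ = 25.56 cm ≈ 25.6 cm.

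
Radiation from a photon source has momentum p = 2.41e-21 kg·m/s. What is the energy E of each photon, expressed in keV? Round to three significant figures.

For a photon E = pc, so E = 7.225e-13 J.
Converting to keV: E = 4509 keV ≈ 4510 keV.

4510 keV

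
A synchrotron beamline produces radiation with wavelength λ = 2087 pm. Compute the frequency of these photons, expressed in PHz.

144 PHz

Take c = 2.99792458e8 m/s.
First convert: λ = 2087 pm = 2.087e-9 m.
Since f = c/λ for a photon, f = 1.436e17 Hz.
Converting to PHz: f = 143.6 PHz ≈ 144 PHz.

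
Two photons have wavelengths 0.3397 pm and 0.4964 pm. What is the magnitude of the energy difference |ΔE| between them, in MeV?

1.15 MeV

Using E = hc/λ: E₁ = 5.8476 × 10^-13 J, E₂ = 4.0017 × 10^-13 J.
|ΔE| = |5.8476 × 10^-13 − 4.0017 × 10^-13| = 1.85 × 10^-13 J = 1.15 MeV.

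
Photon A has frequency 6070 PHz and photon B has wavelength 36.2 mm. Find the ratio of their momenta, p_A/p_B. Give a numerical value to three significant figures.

p_A = 1.342 × 10^-23 kg·m/s (from frequency = 6070 PHz, via p = hf/c).
p_B = 1.830 × 10^-32 kg·m/s (from wavelength = 36.2 mm, via p = h/λ).
Ratio = 1.342 × 10^-23 / 1.830 × 10^-32 = 7.33 × 10^8.

7.33 × 10^8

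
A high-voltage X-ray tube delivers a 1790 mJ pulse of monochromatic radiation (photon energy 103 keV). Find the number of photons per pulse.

1.08 × 10^14 photons

Per-photon energy: E = 1.650 × 10^-14 J (from energy = 103 keV).
N = E_total / E_photon = 1.79 J / 1.650 × 10^-14 J = 1.08 × 10^14.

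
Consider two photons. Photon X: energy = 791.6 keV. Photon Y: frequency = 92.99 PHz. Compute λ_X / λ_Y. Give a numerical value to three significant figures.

λ_X = 1.566e-12 m (from energy = 791.6 keV, via λ = hc/E).
λ_Y = 3.224e-9 m (from frequency = 92.99 PHz, via λ = c/f).
Ratio = 1.566e-12 / 3.224e-9 = 4.86e-4.

4.86e-4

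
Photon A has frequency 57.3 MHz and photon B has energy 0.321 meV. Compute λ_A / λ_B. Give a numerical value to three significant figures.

1350

λ_A = 5.232 m (from frequency = 57.3 MHz, via λ = c/f).
λ_B = 0.003862 m (from energy = 0.321 meV, via λ = hc/E).
Ratio = 5.232 / 0.003862 = 1350.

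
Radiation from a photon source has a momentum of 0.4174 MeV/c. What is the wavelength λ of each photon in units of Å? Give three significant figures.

0.0297 Å

(h = 6.62607015e-34 J·s, c = 2.99792458e8 m/s, 1 eV = 1.602176634e-19 J.)
Convert to SI: p = 0.4174 MeV/c = 2.2307e-22 kg·m/s.
Since λ = h/p for a photon, λ = 2.970e-12 m.
Converting to Å: λ = 0.02970 Å ≈ 0.0297 Å.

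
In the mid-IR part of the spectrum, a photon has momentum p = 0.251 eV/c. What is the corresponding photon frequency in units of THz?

60.7 THz

(h = 6.62607015 × 10^-34 J·s, c = 2.99792458 × 10^8 m/s, 1 eV = 1.602176634 × 10^-19 J.)
First convert: p = 0.251 eV/c = 1.3414 × 10^-28 kg·m/s.
The photon relation is f = pc/h, giving f = 6.069 × 10^13 Hz.
Converting to THz: f = 60.69 THz ≈ 60.7 THz.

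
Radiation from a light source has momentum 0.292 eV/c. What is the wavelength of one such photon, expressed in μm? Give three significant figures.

4.25 μm

First convert: p = 0.292 eV/c = 1.5605e-28 kg·m/s.
The photon relation is λ = h/p, giving λ = 4.246e-6 m.
Converting to μm: λ = 4.246 μm ≈ 4.25 μm.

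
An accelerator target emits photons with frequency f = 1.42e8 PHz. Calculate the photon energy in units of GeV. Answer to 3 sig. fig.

Take h = 6.62607015e-34 J·s, 1 eV = 1.602176634e-19 J.
First convert: f = 1.42e8 PHz = 1.42e23 Hz.
Since E = hf for a photon, E = 9.409e-11 J.
Converting to GeV: E = 0.5873 GeV ≈ 0.587 GeV.

0.587 GeV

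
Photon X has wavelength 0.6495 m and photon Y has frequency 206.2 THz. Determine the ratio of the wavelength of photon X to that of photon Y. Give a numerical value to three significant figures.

λ_X = 0.6495 m (from wavelength = 0.6495 m, via λ given directly).
λ_Y = 1.454e-6 m (from frequency = 206.2 THz, via λ = c/f).
Ratio = 0.6495 / 1.454e-6 = 4.47e5.

4.47e5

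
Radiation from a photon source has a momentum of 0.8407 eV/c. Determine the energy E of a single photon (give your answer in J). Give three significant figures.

First convert: p = 0.8407 eV/c = 4.4929 × 10^-28 kg·m/s.
Apply E = pc: E = 1.347 × 10^-19 J.
So E ≈ 1.35 × 10^-19 J.

1.35 × 10^-19 J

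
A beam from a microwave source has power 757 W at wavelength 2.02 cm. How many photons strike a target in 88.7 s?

Total energy: E_total = P·t = 757 × 88.7 = 67150 J.
Per-photon energy: E = 9.834 × 10^-24 J.
N = E_total / E_photon = 6.83 × 10^27.

6.83 × 10^27 photons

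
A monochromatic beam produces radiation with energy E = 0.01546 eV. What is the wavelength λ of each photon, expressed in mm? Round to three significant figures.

0.0802 mm

Take h = 6.62607015 × 10^-34 J·s, c = 2.99792458 × 10^8 m/s, 1 eV = 1.602176634 × 10^-19 J.
In SI units: E = 0.01546 eV = 2.4770 × 10^-21 J.
For a photon λ = hc/E, so λ = 8.020 × 10^-5 m.
Converting to mm: λ = 0.08020 mm ≈ 0.0802 mm.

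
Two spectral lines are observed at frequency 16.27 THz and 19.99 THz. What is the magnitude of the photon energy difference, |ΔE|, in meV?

15.4 meV

Using E = hf: E₁ = 1.0781 × 10^-20 J, E₂ = 1.3246 × 10^-20 J.
|ΔE| = |1.0781 × 10^-20 − 1.3246 × 10^-20| = 2.46 × 10^-21 J = 15.4 meV.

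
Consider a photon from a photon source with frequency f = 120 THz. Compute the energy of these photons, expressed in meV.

496 meV

In SI units: f = 120 THz = 1.20 × 10^14 Hz.
Since E = hf for a photon, E = 7.951 × 10^-20 J.
Converting to meV: E = 496.3 meV ≈ 496 meV.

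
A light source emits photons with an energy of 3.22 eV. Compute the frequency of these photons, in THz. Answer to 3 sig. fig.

First convert: E = 3.22 eV = 5.1590·10^-19 J.
For a photon f = E/h, so f = 7.786·10^14 Hz.
Converting to THz: f = 778.6 THz ≈ 779 THz.

779 THz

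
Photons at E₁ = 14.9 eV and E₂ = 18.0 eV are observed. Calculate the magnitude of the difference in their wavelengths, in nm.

Using λ = hc/E: λ₁ = 8.321e-8 m, λ₂ = 6.888e-8 m.
|Δλ| = |8.321e-8 − 6.888e-8| = 1.43e-8 m = 14.3 nm.

14.3 nm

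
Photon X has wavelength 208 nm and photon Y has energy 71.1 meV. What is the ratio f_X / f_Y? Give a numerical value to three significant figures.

f_X = 1.441e15 Hz (from wavelength = 208 nm, via f = c/λ).
f_Y = 1.719e13 Hz (from energy = 71.1 meV, via f = E/h).
Ratio = 1.441e15 / 1.719e13 = 83.8.

83.8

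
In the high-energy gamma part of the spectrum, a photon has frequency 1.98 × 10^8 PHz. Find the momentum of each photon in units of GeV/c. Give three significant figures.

0.819 GeV/c

In SI units: f = 1.98 × 10^8 PHz = 1.98 × 10^23 Hz.
The photon relation is p = hf/c, giving p = 4.376 × 10^-19 kg·m/s.
Converting to GeV/c: p = 0.8189 GeV/c ≈ 0.819 GeV/c.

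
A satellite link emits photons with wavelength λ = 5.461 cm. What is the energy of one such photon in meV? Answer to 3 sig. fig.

Take h = 6.62607015e-34 J·s, c = 2.99792458e8 m/s, 1 eV = 1.602176634e-19 J.
In SI units: λ = 5.461 cm = 0.05461 m.
Since E = hc/λ for a photon, E = 3.638e-24 J.
Converting to meV: E = 0.02270 meV ≈ 0.0227 meV.

0.0227 meV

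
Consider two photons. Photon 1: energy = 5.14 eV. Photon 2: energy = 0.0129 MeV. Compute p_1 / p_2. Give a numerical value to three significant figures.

p_1 = 2.747e-27 kg·m/s (from energy = 5.14 eV, via p = E/c).
p_2 = 6.894e-24 kg·m/s (from energy = 0.0129 MeV, via p = E/c).
Ratio = 2.747e-27 / 6.894e-24 = 3.98e-4.

3.98e-4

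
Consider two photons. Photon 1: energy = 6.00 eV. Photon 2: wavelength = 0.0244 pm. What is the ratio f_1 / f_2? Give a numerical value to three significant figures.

f_1 = 1.451 × 10^15 Hz (from energy = 6.00 eV, via f = E/h).
f_2 = 1.229 × 10^22 Hz (from wavelength = 0.0244 pm, via f = c/λ).
Ratio = 1.451 × 10^15 / 1.229 × 10^22 = 1.18 × 10^-7.

1.18 × 10^-7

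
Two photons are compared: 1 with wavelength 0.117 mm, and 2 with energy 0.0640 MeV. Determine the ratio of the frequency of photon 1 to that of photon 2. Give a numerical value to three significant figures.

f_1 = 2.562e12 Hz (from wavelength = 0.117 mm, via f = c/λ).
f_2 = 1.548e19 Hz (from energy = 0.0640 MeV, via f = E/h).
Ratio = 2.562e12 / 1.548e19 = 1.66e-7.

1.66e-7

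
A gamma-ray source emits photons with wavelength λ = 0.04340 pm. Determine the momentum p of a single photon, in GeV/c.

0.0286 GeV/c

In SI units: λ = 0.04340 pm = 4.340e-14 m.
For a photon p = h/λ, so p = 1.527e-20 kg·m/s.
Converting to GeV/c: p = 0.02857 GeV/c ≈ 0.0286 GeV/c.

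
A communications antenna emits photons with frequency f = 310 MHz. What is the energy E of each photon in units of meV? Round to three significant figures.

1.28·10^-3 meV

Use h = 6.62607015·10^-34 J·s, 1 eV = 1.602176634·10^-19 J.
Convert to SI: f = 310 MHz = 3.1·10^8 Hz.
Apply E = hf: E = 2.054·10^-25 J.
Converting to meV: E = 0.001282 meV ≈ 1.28·10^-3 meV.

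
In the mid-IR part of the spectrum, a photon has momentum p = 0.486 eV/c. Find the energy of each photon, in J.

Take c = 2.99792458·10^8 m/s, 1 eV = 1.602176634·10^-19 J.
Convert to SI: p = 0.486 eV/c = 2.5973·10^-28 kg·m/s.
The photon relation is E = pc, giving E = 7.787·10^-20 J.
So E ≈ 7.79·10^-20 J.

7.79·10^-20 J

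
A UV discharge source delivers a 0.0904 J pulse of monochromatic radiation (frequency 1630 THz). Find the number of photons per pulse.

Per-photon energy: E = 1.080e-18 J (from frequency = 1630 THz).
N = E_total / E_photon = 0.0904 J / 1.080e-18 J = 8.37e16.

8.37e16 photons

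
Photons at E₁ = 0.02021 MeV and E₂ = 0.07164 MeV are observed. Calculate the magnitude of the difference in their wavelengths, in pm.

Using λ = hc/E: λ₁ = 6.1348 × 10^-11 m, λ₂ = 1.7307 × 10^-11 m.
|Δλ| = |6.1348 × 10^-11 − 1.7307 × 10^-11| = 4.40 × 10^-11 m = 44.0 pm.

44.0 pm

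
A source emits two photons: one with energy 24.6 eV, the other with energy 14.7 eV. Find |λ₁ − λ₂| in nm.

33.9 nm

Using λ = hc/E: λ₁ = 5.040·10^-8 m, λ₂ = 8.434·10^-8 m.
|Δλ| = |5.040·10^-8 − 8.434·10^-8| = 3.39·10^-8 m = 33.9 nm.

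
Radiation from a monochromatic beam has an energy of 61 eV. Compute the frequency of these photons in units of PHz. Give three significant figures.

Take h = 6.62607015 × 10^-34 J·s, 1 eV = 1.602176634 × 10^-19 J.
Convert to SI: E = 61 eV = 9.7733 × 10^-18 J.
The photon relation is f = E/h, giving f = 1.475 × 10^16 Hz.
Converting to PHz: f = 14.75 PHz ≈ 14.7 PHz.

14.7 PHz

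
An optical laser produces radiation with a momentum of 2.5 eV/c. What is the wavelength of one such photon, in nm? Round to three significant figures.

496 nm

Use h = 6.62607015e-34 J·s, c = 2.99792458e8 m/s, 1 eV = 1.602176634e-19 J.
In SI units: p = 2.5 eV/c = 1.3361e-27 kg·m/s.
Since λ = h/p for a photon, λ = 4.959e-7 m.
Converting to nm: λ = 495.9 nm ≈ 496 nm.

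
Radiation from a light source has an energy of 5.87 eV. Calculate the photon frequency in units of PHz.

In SI units: E = 5.87 eV = 9.4048e-19 J.
Apply f = E/h: f = 1.419e15 Hz.
Converting to PHz: f = 1.419 PHz ≈ 1.42 PHz.

1.42 PHz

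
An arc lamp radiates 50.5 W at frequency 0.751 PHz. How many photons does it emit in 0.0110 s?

1.12e18 photons

Total energy: E_total = P·t = 50.5 × 0.0110 = 0.5555 J.
Per-photon energy: E = 4.976e-19 J.
N = E_total / E_photon = 1.12e18.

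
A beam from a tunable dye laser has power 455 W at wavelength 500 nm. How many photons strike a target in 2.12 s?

2.43 × 10^21 photons

Total energy: E_total = P·t = 455 × 2.12 = 964.6 J.
Per-photon energy: E = 3.973 × 10^-19 J.
N = E_total / E_photon = 2.43 × 10^21.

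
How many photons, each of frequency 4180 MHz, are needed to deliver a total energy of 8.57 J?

Per-photon energy: E = 2.770e-24 J (from frequency = 4180 MHz).
N = E_total / E_photon = 8.57 J / 2.770e-24 J = 3.09e24.

3.09e24 photons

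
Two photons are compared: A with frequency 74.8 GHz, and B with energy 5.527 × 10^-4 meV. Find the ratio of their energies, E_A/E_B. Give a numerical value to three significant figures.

E_A = 4.956 × 10^-23 J (from frequency = 74.8 GHz, via E = hf).
E_B = 8.855 × 10^-26 J (from energy = 5.527 × 10^-4 meV, via E given directly).
Ratio = 4.956 × 10^-23 / 8.855 × 10^-26 = 560.

560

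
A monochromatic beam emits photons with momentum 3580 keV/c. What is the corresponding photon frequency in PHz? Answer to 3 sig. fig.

Use h = 6.62607015e-34 J·s, c = 2.99792458e8 m/s, 1 eV = 1.602176634e-19 J.
In SI units: p = 3580 keV/c = 1.9133e-21 kg·m/s.
Apply f = pc/h: f = 8.656e20 Hz.
Converting to PHz: f = 865600 PHz ≈ 8.66e5 PHz.

8.66e5 PHz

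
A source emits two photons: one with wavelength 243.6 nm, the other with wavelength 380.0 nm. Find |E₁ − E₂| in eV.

1.83 eV

Using E = hc/λ: E₁ = 8.1545 × 10^-19 J, E₂ = 5.2275 × 10^-19 J.
|ΔE| = |8.1545 × 10^-19 − 5.2275 × 10^-19| = 2.93 × 10^-19 J = 1.83 eV.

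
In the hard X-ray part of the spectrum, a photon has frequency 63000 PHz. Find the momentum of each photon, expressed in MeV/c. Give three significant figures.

Take h = 6.62607015 × 10^-34 J·s, c = 2.99792458 × 10^8 m/s, 1 eV = 1.602176634 × 10^-19 J.
First convert: f = 63000 PHz = 6.30 × 10^19 Hz.
Apply p = hf/c: p = 1.392 × 10^-22 kg·m/s.
Converting to MeV/c: p = 0.2605 MeV/c ≈ 0.261 MeV/c.

0.261 MeV/c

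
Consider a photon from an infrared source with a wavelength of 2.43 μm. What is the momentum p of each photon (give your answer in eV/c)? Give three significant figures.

In SI units: λ = 2.43 μm = 2.43e-6 m.
Since p = h/λ for a photon, p = 2.727e-28 kg·m/s.
Converting to eV/c: p = 0.5102 eV/c ≈ 0.510 eV/c.

0.510 eV/c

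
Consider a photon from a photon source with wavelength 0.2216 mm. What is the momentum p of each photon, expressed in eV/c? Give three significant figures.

(h = 6.62607015·10^-34 J·s, c = 2.99792458·10^8 m/s, 1 eV = 1.602176634·10^-19 J.)
First convert: λ = 0.2216 mm = 2.216·10^-4 m.
For a photon p = h/λ, so p = 2.990·10^-30 kg·m/s.
Converting to eV/c: p = 0.005595 eV/c ≈ 5.59·10^-3 eV/c.

5.59·10^-3 eV/c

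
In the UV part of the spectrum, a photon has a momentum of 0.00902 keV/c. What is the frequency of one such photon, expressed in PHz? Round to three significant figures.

Take h = 6.62607015 × 10^-34 J·s, c = 2.99792458 × 10^8 m/s, 1 eV = 1.602176634 × 10^-19 J.
In SI units: p = 0.00902 keV/c = 4.8205 × 10^-27 kg·m/s.
Apply f = pc/h: f = 2.181 × 10^15 Hz.
Converting to PHz: f = 2.181 PHz ≈ 2.18 PHz.

2.18 PHz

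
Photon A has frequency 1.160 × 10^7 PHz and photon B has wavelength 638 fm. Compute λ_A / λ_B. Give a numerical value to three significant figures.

λ_A = 2.584 × 10^-14 m (from frequency = 1.160 × 10^7 PHz, via λ = c/f).
λ_B = 6.380 × 10^-13 m (from wavelength = 638 fm, via λ given directly).
Ratio = 2.584 × 10^-14 / 6.380 × 10^-13 = 0.0405.

0.0405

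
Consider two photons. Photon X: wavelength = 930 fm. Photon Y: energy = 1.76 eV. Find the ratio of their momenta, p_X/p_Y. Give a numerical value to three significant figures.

p_X = 7.125 × 10^-22 kg·m/s (from wavelength = 930 fm, via p = h/λ).
p_Y = 9.406 × 10^-28 kg·m/s (from energy = 1.76 eV, via p = E/c).
Ratio = 7.125 × 10^-22 / 9.406 × 10^-28 = 7.57 × 10^5.

7.57 × 10^5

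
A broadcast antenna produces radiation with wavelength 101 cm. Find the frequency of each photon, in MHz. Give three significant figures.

Use c = 2.99792458 × 10^8 m/s.
In SI units: λ = 101 cm = 1.01 m.
Since f = c/λ for a photon, f = 2.968 × 10^8 Hz.
Converting to MHz: f = 296.8 MHz ≈ 297 MHz.

297 MHz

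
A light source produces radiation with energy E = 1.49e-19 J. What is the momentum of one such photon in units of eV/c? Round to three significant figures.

0.930 eV/c

The photon relation is p = E/c, giving p = 4.970e-28 kg·m/s.
Converting to eV/c: p = 0.9300 eV/c ≈ 0.930 eV/c.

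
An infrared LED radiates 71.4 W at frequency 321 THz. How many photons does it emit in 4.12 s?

Total energy: E_total = P·t = 71.4 × 4.12 = 294.2 J.
Per-photon energy: E = 2.127e-19 J.
N = E_total / E_photon = 1.38e21.

1.38e21 photons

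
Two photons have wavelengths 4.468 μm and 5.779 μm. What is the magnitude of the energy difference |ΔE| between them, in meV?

Using E = hc/λ: E₁ = 4.4459·10^-20 J, E₂ = 3.4374·10^-20 J.
|ΔE| = |4.4459·10^-20 − 3.4374·10^-20| = 1.01·10^-20 J = 63.0 meV.

63.0 meV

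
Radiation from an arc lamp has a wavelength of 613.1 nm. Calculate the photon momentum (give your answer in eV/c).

First convert: λ = 613.1 nm = 6.131 × 10^-7 m.
The photon relation is p = h/λ, giving p = 1.081 × 10^-27 kg·m/s.
Converting to eV/c: p = 2.022 eV/c ≈ 2.02 eV/c.

2.02 eV/c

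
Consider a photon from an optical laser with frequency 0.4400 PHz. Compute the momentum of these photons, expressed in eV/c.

Use h = 6.62607015e-34 J·s, c = 2.99792458e8 m/s, 1 eV = 1.602176634e-19 J.
Convert to SI: f = 0.4400 PHz = 4.400e14 Hz.
Apply p = hf/c: p = 9.725e-28 kg·m/s.
Converting to eV/c: p = 1.820 eV/c ≈ 1.82 eV/c.

1.82 eV/c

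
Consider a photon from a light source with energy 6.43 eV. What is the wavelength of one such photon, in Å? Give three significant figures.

1930 Å

Take h = 6.62607015e-34 J·s, c = 2.99792458e8 m/s, 1 eV = 1.602176634e-19 J.
In SI units: E = 6.43 eV = 1.0302e-18 J.
Apply λ = hc/E: λ = 1.928e-7 m.
Converting to Å: λ = 1928 Å ≈ 1930 Å.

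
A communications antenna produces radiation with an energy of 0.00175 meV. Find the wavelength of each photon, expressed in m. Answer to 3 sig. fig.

Take h = 6.62607015e-34 J·s, c = 2.99792458e8 m/s, 1 eV = 1.602176634e-19 J.
First convert: E = 0.00175 meV = 2.8038e-25 J.
Since λ = hc/E for a photon, λ = 0.7085 m.
So λ ≈ 0.708 m.

0.708 m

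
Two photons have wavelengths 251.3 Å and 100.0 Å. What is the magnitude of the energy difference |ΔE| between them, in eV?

74.6 eV

Using E = hc/λ: E₁ = 7.9047e-18 J, E₂ = 1.9864e-17 J.
|ΔE| = |7.9047e-18 − 1.9864e-17| = 1.20e-17 J = 74.6 eV.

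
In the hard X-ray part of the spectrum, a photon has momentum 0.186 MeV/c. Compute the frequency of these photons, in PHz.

Use h = 6.62607015 × 10^-34 J·s, c = 2.99792458 × 10^8 m/s, 1 eV = 1.602176634 × 10^-19 J.
In SI units: p = 0.186 MeV/c = 9.9404 × 10^-23 kg·m/s.
Apply f = pc/h: f = 4.497 × 10^19 Hz.
Converting to PHz: f = 44970 PHz ≈ 4.50 × 10^4 PHz.

4.50 × 10^4 PHz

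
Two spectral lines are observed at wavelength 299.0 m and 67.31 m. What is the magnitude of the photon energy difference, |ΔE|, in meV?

1.43 × 10^-5 meV

Using E = hc/λ: E₁ = 6.6436 × 10^-28 J, E₂ = 2.9512 × 10^-27 J.
|ΔE| = |6.6436 × 10^-28 − 2.9512 × 10^-27| = 2.29 × 10^-27 J = 1.43 × 10^-5 meV.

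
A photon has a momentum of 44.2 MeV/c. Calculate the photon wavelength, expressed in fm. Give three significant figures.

In SI units: p = 44.2 MeV/c = 2.3622e-20 kg·m/s.
For a photon λ = h/p, so λ = 2.805e-14 m.
Converting to fm: λ = 28.05 fm ≈ 28.1 fm.

28.1 fm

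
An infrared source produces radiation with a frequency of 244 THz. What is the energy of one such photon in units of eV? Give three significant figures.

1.01 eV

Convert to SI: f = 244 THz = 2.44 × 10^14 Hz.
The photon relation is E = hf, giving E = 1.617 × 10^-19 J.
Converting to eV: E = 1.009 eV ≈ 1.01 eV.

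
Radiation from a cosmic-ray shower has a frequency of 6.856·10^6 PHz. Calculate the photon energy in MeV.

28.4 MeV

In SI units: f = 6.856·10^6 PHz = 6.856·10^21 Hz.
Apply E = hf: E = 4.543·10^-12 J.
Converting to MeV: E = 28.35 MeV ≈ 28.4 MeV.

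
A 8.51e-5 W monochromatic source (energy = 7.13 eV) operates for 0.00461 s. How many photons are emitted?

3.43e11 photons

Total energy: E_total = P·t = 8.51e-5 × 0.00461 = 3.923e-7 J.
Per-photon energy: E = 1.142e-18 J.
N = E_total / E_photon = 3.43e11.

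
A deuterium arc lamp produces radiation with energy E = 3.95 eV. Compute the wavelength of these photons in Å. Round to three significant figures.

3140 Å

Use h = 6.62607015 × 10^-34 J·s, c = 2.99792458 × 10^8 m/s, 1 eV = 1.602176634 × 10^-19 J.
Convert to SI: E = 3.95 eV = 6.3286 × 10^-19 J.
The photon relation is λ = hc/E, giving λ = 3.139 × 10^-7 m.
Converting to Å: λ = 3139 Å ≈ 3140 Å.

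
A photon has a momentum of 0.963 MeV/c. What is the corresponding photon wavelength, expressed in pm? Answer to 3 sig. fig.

1.29 pm

Use h = 6.62607015 × 10^-34 J·s, c = 2.99792458 × 10^8 m/s, 1 eV = 1.602176634 × 10^-19 J.
Convert to SI: p = 0.963 MeV/c = 5.1465 × 10^-22 kg·m/s.
Since λ = h/p for a photon, λ = 1.287 × 10^-12 m.
Converting to pm: λ = 1.287 pm ≈ 1.29 pm.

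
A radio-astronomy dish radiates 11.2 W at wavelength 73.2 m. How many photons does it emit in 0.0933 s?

Total energy: E_total = P·t = 11.2 × 0.0933 = 1.045 J.
Per-photon energy: E = 2.714·10^-27 J.
N = E_total / E_photon = 3.85·10^26.

3.85·10^26 photons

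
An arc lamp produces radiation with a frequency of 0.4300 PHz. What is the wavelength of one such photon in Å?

Take c = 2.99792458·10^8 m/s.
Convert to SI: f = 0.4300 PHz = 4.300·10^14 Hz.
Apply λ = c/f: λ = 6.972·10^-7 m.
Converting to Å: λ = 6972 Å ≈ 6970 Å.

6970 Å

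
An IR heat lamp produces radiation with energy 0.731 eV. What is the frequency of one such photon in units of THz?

In SI units: E = 0.731 eV = 1.1712·10^-19 J.
For a photon f = E/h, so f = 1.768·10^14 Hz.
Converting to THz: f = 176.8 THz ≈ 177 THz.

177 THz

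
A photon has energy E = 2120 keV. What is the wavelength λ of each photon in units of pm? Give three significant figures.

0.585 pm

First convert: E = 2120 keV = 3.3966e-13 J.
Apply λ = hc/E: λ = 5.848e-13 m.
Converting to pm: λ = 0.5848 pm ≈ 0.585 pm.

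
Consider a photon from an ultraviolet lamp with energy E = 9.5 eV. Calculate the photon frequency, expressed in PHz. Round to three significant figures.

In SI units: E = 9.5 eV = 1.5221e-18 J.
For a photon f = E/h, so f = 2.297e15 Hz.
Converting to PHz: f = 2.297 PHz ≈ 2.30 PHz.

2.30 PHz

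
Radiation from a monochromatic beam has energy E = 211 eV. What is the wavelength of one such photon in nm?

Convert to SI: E = 211 eV = 3.3806·10^-17 J.
Since λ = hc/E for a photon, λ = 5.876·10^-9 m.
Converting to nm: λ = 5.876 nm ≈ 5.88 nm.

5.88 nm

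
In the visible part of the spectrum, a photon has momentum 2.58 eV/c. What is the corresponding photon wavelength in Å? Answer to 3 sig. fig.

4810 Å

Convert to SI: p = 2.58 eV/c = 1.3788·10^-27 kg·m/s.
The photon relation is λ = h/p, giving λ = 4.806·10^-7 m.
Converting to Å: λ = 4806 Å ≈ 4810 Å.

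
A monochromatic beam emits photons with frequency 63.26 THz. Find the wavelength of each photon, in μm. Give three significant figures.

In SI units: f = 63.26 THz = 6.326e13 Hz.
For a photon λ = c/f, so λ = 4.739e-6 m.
Converting to μm: λ = 4.739 μm ≈ 4.74 μm.

4.74 μm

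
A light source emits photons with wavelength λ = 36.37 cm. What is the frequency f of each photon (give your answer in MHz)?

824 MHz

Convert to SI: λ = 36.37 cm = 0.3637 m.
The photon relation is f = c/λ, giving f = 8.243 × 10^8 Hz.
Converting to MHz: f = 824.3 MHz ≈ 824 MHz.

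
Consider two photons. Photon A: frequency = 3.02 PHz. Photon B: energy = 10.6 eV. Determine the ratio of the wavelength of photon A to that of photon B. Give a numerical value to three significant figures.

0.849

λ_A = 9.927 × 10^-8 m (from frequency = 3.02 PHz, via λ = c/f).
λ_B = 1.170 × 10^-7 m (from energy = 10.6 eV, via λ = hc/E).
Ratio = 9.927 × 10^-8 / 1.170 × 10^-7 = 0.849.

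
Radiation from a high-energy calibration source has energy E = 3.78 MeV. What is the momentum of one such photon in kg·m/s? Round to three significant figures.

Take c = 2.99792458 × 10^8 m/s, 1 eV = 1.602176634 × 10^-19 J.
Convert to SI: E = 3.78 MeV = 6.0562 × 10^-13 J.
Since p = E/c for a photon, p = 2.020 × 10^-21 kg·m/s.
So p ≈ 2.02 × 10^-21 kg·m/s.

2.02 × 10^-21 kg·m/s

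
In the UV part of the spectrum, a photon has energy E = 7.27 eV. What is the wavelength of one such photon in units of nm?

Use h = 6.62607015 × 10^-34 J·s, c = 2.99792458 × 10^8 m/s, 1 eV = 1.602176634 × 10^-19 J.
Convert to SI: E = 7.27 eV = 1.1648 × 10^-18 J.
Since λ = hc/E for a photon, λ = 1.705 × 10^-7 m.
Converting to nm: λ = 170.5 nm ≈ 171 nm.

171 nm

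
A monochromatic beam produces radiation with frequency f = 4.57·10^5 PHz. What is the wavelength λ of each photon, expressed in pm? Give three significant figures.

0.656 pm

Convert to SI: f = 4.57·10^5 PHz = 4.57·10^20 Hz.
The photon relation is λ = c/f, giving λ = 6.560·10^-13 m.
Converting to pm: λ = 0.6560 pm ≈ 0.656 pm.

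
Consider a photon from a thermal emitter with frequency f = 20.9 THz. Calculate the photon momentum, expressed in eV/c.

0.0864 eV/c

(h = 6.62607015 × 10^-34 J·s, c = 2.99792458 × 10^8 m/s, 1 eV = 1.602176634 × 10^-19 J.)
In SI units: f = 20.9 THz = 2.09 × 10^13 Hz.
Apply p = hf/c: p = 4.619 × 10^-29 kg·m/s.
Converting to eV/c: p = 0.08644 eV/c ≈ 0.0864 eV/c.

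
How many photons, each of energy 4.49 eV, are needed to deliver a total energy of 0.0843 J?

1.17 × 10^17 photons

Per-photon energy: E = 7.194 × 10^-19 J (from energy = 4.49 eV).
N = E_total / E_photon = 0.0843 J / 7.194 × 10^-19 J = 1.17 × 10^17.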